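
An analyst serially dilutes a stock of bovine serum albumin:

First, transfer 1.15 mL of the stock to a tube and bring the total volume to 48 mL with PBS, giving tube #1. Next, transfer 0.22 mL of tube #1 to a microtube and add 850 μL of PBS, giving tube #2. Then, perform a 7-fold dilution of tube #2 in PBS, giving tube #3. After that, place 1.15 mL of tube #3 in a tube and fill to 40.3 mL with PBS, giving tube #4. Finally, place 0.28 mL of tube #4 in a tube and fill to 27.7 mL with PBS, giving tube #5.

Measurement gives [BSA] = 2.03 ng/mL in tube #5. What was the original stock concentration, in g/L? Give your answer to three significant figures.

Step 1: 1.15 mL brought to 48 mL → factor 48/1.15 = 41.739
Step 2: 0.22 mL + 850 μL = 1.07 mL total → factor 1.07/0.22 = 4.8636
Step 3: 7-fold → factor 7
Step 4: 1.15 mL brought to 40.3 mL → factor 40.3/1.15 = 35.043
Step 5: 0.28 mL brought to 27.7 mL → factor 27.7/0.28 = 98.929
Overall dilution factor = 41.739 × 4.8636 × 7 × 35.043 × 98.929 = 4.9264 × 10^6
Stock = 2.03 ng/mL × 4.9264 × 10^6 = 1.000 × 10^7 ng/mL = 10.0 g/L

10.0 g/L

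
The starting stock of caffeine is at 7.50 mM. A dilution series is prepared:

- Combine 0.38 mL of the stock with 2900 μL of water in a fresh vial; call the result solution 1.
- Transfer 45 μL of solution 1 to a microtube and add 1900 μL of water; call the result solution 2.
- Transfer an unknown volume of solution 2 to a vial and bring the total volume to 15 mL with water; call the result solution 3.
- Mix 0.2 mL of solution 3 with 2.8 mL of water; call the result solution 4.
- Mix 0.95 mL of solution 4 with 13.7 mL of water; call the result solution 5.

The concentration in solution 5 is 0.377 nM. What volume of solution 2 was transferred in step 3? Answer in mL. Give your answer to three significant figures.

Step 1: 0.38 mL + 2900 μL = 3.28 mL total → factor 3.28/0.38 = 8.6316
Step 2: 45 μL + 1900 μL = 1945 μL total → factor 1945/45 = 43.222
Step 3: v brought to 15 mL → factor = 15 mL/v
Step 4: 0.2 mL + 2.8 mL = 3 mL total → factor 3/0.2 = 15
Step 5: 0.95 mL + 13.7 mL = 14.65 mL total → factor 14.65/0.95 = 15.421
Product of known-step factors = 86298
Overall factor = 7.50 mM / (0.377 nM) = 1.9894 × 10^7
Step-3 factor = 1.9894 × 10^7 / 86298 = 230.52
v = 15 mL / 230.52 = 0.0651 mL

0.0651 mL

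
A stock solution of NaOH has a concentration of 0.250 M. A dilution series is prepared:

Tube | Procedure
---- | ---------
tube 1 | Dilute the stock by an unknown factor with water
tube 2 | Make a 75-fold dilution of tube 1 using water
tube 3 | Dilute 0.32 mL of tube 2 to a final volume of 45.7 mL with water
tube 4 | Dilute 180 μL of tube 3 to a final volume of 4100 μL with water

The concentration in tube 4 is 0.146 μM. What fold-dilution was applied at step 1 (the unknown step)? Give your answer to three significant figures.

7.02-fold

Step 1: unknown factor x
Step 2: 75-fold → factor 75
Step 3: 0.32 mL brought to 45.7 mL → factor 45.7/0.32 = 142.81
Step 4: 180 μL brought to 4100 μL → factor 4100/180 = 22.778
Product of known-step factors = 2.4397 × 10^5
Overall factor = 0.250 M / (0.146 μM) = 1.7123 × 10^6
x = 1.7123 × 10^6 / 2.4397 × 10^5 = 7.02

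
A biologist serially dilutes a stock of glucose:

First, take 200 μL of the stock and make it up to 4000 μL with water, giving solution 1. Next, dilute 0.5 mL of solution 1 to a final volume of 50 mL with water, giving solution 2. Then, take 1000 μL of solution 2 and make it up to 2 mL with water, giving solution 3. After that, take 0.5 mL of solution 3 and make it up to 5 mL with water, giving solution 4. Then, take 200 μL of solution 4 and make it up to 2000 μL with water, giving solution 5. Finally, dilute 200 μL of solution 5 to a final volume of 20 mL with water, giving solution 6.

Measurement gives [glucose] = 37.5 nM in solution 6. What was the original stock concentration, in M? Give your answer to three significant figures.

Step 1: 200 μL brought to 4000 μL → factor 4000/200 = 20
Step 2: 0.5 mL brought to 50 mL → factor 50/0.5 = 100
Step 3: 1000 μL brought to 2 mL → factor 2000/1000 = 2
Step 4: 0.5 mL brought to 5 mL → factor 5/0.5 = 10
Step 5: 200 μL brought to 2000 μL → factor 2000/200 = 10
Step 6: 200 μL brought to 20 mL → factor 20000/200 = 100
Overall dilution factor = 20 × 100 × 2 × 10 × 10 × 100 = 4 × 10^7
Stock = 37.5 nM × 4 × 10^7 = 1.500 × 10^9 nM = 1.50 M

1.50 M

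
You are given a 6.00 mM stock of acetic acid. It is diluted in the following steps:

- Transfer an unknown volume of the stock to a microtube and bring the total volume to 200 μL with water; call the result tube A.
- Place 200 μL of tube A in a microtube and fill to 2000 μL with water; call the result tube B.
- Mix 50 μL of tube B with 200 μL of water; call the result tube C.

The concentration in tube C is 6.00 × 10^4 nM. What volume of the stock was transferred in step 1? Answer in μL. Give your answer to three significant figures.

Step 1: v brought to 200 μL → factor = 200 μL/v
Step 2: 200 μL brought to 2000 μL → factor 2000/200 = 10
Step 3: 50 μL + 200 μL = 250 μL total → factor 250/50 = 5
Product of known-step factors = 50
Overall factor = 6.00 mM / (6.00 × 10^4 nM) = 100
Step-1 factor = 100 / 50 = 2
v = 200 μL / 2 = 100 μL

100 μL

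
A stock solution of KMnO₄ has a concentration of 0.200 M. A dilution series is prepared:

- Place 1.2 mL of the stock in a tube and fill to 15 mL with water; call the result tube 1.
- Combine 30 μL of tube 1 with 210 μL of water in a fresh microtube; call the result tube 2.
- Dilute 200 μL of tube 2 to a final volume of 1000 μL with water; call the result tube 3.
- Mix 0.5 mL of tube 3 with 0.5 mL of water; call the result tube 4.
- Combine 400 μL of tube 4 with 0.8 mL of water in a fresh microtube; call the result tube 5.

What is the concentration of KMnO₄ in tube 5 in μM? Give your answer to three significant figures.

Step 1: 1.2 mL brought to 15 mL → factor 15/1.2 = 12.5
Step 2: 30 μL + 210 μL = 240 μL total → factor 240/30 = 8
Step 3: 200 μL brought to 1000 μL → factor 1000/200 = 5
Step 4: 0.5 mL + 0.5 mL = 1 mL total → factor 1/0.5 = 2
Step 5: 400 μL + 0.8 mL = 1200 μL total → factor 1200/400 = 3
Overall dilution factor = 12.5 × 8 × 5 × 2 × 3 = 3000
Final = 0.200 M / 3000 = 6.667 × 10^-5 M = 66.7 μM

66.7 μM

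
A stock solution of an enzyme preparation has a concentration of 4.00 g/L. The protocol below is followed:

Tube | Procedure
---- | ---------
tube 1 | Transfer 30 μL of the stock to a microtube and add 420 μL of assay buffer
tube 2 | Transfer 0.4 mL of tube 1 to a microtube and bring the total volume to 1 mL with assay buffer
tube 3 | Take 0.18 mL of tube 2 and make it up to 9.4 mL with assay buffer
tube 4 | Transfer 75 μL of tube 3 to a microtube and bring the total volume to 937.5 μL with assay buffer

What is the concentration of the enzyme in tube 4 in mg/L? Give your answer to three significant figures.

0.163 mg/L

Step 1: 30 μL + 420 μL = 450 μL total → factor 450/30 = 15
Step 2: 0.4 mL brought to 1 mL → factor 1/0.4 = 2.5
Step 3: 0.18 mL brought to 9.4 mL → factor 9.4/0.18 = 52.222
Step 4: 75 μL brought to 937.5 μL → factor 937.5/75 = 12.5
Overall dilution factor = 15 × 2.5 × 52.222 × 12.5 = 24479
Final = 4.00 g/L / 24479 = 0.0001634 g/L = 0.163 mg/L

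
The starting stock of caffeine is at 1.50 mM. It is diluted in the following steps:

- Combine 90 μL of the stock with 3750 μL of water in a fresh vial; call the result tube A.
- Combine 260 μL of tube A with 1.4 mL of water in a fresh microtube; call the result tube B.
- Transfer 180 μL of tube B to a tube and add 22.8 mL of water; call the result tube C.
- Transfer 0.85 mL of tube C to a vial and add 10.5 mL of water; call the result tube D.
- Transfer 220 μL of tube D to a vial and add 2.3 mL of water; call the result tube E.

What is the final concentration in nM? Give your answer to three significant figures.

Step 1: 90 μL + 3750 μL = 3840 μL total → factor 3840/90 = 42.667
Step 2: 260 μL + 1.4 mL = 1660 μL total → factor 1660/260 = 6.3846
Step 3: 180 μL + 22.8 mL = 22980 μL total → factor 22980/180 = 127.67
Step 4: 0.85 mL + 10.5 mL = 11.35 mL total → factor 11.35/0.85 = 13.353
Step 5: 220 μL + 2.3 mL = 2520 μL total → factor 2520/220 = 11.455
Overall dilution factor = 42.667 × 6.3846 × 127.67 × 13.353 × 11.455 = 5.3193 × 10^6
Final = 1.50 mM / 5.3193 × 10^6 = 2.820 × 10^-7 mM = 0.282 nM

0.282 nM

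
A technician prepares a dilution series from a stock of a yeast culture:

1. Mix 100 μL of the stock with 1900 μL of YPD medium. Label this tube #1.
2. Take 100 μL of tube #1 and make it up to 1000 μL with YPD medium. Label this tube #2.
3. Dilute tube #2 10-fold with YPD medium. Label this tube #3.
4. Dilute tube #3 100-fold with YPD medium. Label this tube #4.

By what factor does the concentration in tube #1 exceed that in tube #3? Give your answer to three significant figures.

Step 1: 100 μL + 1900 μL = 2000 μL total → factor 2000/100 = 20
Step 2: 100 μL brought to 1000 μL → factor 1000/100 = 10
Step 3: 10-fold → factor 10
Dilution factor to tube #1 = 20; to tube #3 = 2000
[tube #1]/[tube #3] = (factor to tube #3)/(factor to tube #1) = 2000/20 = 100

100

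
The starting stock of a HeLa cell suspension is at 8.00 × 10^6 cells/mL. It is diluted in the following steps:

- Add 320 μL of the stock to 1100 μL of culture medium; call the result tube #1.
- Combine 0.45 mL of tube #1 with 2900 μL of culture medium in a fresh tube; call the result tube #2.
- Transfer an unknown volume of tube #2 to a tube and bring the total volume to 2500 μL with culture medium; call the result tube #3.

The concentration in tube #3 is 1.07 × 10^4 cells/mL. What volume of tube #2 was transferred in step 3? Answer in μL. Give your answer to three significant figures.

Step 1: 320 μL + 1100 μL = 1420 μL total → factor 1420/320 = 4.4375
Step 2: 0.45 mL + 2900 μL = 3.35 mL total → factor 3.35/0.45 = 7.4444
Step 3: v brought to 2500 μL → factor = 2500 μL/v
Product of known-step factors = 33.035
Overall factor = 8.00 × 10^6 cells/mL / (1.07 × 10^4 cells/mL) = 747.66
Step-3 factor = 747.66 / 33.035 = 22.633
v = 2500 μL / 22.633 = 110 μL

110 μL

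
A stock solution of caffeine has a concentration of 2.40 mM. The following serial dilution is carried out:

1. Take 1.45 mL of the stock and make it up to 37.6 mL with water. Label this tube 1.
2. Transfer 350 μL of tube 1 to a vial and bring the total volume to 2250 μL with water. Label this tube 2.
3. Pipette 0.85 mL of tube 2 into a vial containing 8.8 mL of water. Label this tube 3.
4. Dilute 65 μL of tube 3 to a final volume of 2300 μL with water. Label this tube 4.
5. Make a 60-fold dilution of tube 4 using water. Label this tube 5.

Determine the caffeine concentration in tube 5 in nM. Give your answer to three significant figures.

0.597 nM

Step 1: 1.45 mL brought to 37.6 mL → factor 37.6/1.45 = 25.931
Step 2: 350 μL brought to 2250 μL → factor 2250/350 = 6.4286
Step 3: 0.85 mL + 8.8 mL = 9.65 mL total → factor 9.65/0.85 = 11.353
Step 4: 65 μL brought to 2300 μL → factor 2300/65 = 35.385
Step 5: 60-fold → factor 60
Overall dilution factor = 25.931 × 6.4286 × 11.353 × 35.385 × 60 = 4.018 × 10^6
Final = 2.40 mM / 4.018 × 10^6 = 5.973 × 10^-7 mM = 0.597 nM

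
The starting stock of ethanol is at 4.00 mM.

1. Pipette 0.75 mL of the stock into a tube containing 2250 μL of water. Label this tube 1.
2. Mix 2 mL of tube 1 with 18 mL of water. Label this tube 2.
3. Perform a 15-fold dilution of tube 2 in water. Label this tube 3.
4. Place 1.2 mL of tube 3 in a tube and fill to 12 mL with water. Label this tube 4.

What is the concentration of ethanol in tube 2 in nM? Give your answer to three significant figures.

1.00 × 10^5 nM

Step 1: 0.75 mL + 2250 μL = 3 mL total → factor 3/0.75 = 4
Step 2: 2 mL + 18 mL = 20 mL total → factor 20/2 = 10
Dilution factor through tube 2 = 4 × 10 = 40
[tube 2] = 4.00 mM / 40 = 0.1000 mM = 1.00 × 10^5 nM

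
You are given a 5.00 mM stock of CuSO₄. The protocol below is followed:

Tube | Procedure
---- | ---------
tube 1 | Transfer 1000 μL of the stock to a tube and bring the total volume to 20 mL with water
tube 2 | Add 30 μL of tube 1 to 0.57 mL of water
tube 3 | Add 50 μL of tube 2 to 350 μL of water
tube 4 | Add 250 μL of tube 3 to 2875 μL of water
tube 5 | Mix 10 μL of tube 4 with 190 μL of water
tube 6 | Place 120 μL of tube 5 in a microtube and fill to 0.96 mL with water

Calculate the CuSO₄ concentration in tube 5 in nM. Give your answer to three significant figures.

6.25 nM

Step 1: 1000 μL brought to 20 mL → factor 20000/1000 = 20
Step 2: 30 μL + 0.57 mL = 600 μL total → factor 600/30 = 20
Step 3: 50 μL + 350 μL = 400 μL total → factor 400/50 = 8
Step 4: 250 μL + 2875 μL = 3125 μL total → factor 3125/250 = 12.5
Step 5: 10 μL + 190 μL = 200 μL total → factor 200/10 = 20
Dilution factor through tube 5 = 20 × 20 × 8 × 12.5 × 20 = 8 × 10^5
[tube 5] = 5.00 mM / 8 × 10^5 = 6.250 × 10^-6 mM = 6.25 nM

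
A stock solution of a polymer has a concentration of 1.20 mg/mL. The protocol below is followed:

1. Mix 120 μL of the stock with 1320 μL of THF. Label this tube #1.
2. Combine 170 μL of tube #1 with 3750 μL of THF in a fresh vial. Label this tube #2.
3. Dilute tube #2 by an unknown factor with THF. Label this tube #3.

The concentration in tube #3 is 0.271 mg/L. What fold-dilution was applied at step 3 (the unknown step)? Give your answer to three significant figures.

16.0-fold

Step 1: 120 μL + 1320 μL = 1440 μL total → factor 1440/120 = 12
Step 2: 170 μL + 3750 μL = 3920 μL total → factor 3920/170 = 23.059
Step 3: unknown factor x
Product of known-step factors = 276.71
Overall factor = 1.20 mg/mL / (0.271 mg/L) = 4428
x = 4428 / 276.71 = 16.0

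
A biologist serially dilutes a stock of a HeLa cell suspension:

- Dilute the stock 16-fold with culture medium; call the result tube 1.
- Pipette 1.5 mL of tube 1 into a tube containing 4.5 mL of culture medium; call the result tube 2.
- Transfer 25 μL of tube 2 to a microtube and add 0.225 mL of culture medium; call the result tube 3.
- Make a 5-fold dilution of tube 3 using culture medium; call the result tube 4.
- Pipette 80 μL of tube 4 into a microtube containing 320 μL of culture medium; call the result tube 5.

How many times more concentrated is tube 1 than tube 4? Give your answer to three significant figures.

200

Step 1: 16-fold → factor 16
Step 2: 1.5 mL + 4.5 mL = 6 mL total → factor 6/1.5 = 4
Step 3: 25 μL + 0.225 mL = 250 μL total → factor 250/25 = 10
Step 4: 5-fold → factor 5
Dilution factor to tube 1 = 16; to tube 4 = 3200
[tube 1]/[tube 4] = (factor to tube 4)/(factor to tube 1) = 3200/16 = 200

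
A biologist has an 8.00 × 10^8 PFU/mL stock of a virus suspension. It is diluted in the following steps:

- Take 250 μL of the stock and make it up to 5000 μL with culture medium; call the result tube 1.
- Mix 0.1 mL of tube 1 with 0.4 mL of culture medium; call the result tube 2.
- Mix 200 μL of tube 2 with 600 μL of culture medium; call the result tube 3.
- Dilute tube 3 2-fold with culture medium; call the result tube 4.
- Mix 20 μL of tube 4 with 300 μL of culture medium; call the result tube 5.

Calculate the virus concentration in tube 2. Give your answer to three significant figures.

8.00 × 10^6 PFU/mL

Step 1: 250 μL brought to 5000 μL → factor 5000/250 = 20
Step 2: 0.1 mL + 0.4 mL = 0.5 mL total → factor 0.5/0.1 = 5
Dilution factor through tube 2 = 20 × 5 = 100
[tube 2] = 8.00 × 10^8 PFU/mL / 100 = 8.00 × 10^6 PFU/mL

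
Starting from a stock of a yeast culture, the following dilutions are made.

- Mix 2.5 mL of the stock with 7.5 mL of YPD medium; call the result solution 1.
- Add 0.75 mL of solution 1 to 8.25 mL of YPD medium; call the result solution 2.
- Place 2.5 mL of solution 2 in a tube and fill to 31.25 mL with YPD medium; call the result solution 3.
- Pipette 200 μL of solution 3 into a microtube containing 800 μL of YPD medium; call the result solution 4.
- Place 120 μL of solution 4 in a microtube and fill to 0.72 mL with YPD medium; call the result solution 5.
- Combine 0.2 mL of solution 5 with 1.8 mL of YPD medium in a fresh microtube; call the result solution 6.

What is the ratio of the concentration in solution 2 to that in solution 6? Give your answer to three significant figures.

3.75 × 10^3

Step 1: 2.5 mL + 7.5 mL = 10 mL total → factor 10/2.5 = 4
Step 2: 0.75 mL + 8.25 mL = 9 mL total → factor 9/0.75 = 12
Step 3: 2.5 mL brought to 31.25 mL → factor 31.25/2.5 = 12.5
Step 4: 200 μL + 800 μL = 1000 μL total → factor 1000/200 = 5
Step 5: 120 μL brought to 0.72 mL → factor 720/120 = 6
Step 6: 0.2 mL + 1.8 mL = 2 mL total → factor 2/0.2 = 10
Dilution factor to solution 2 = 48; to solution 6 = 1.8 × 10^5
[solution 2]/[solution 6] = (factor to solution 6)/(factor to solution 2) = 1.8 × 10^5/48 = 3.75 × 10^3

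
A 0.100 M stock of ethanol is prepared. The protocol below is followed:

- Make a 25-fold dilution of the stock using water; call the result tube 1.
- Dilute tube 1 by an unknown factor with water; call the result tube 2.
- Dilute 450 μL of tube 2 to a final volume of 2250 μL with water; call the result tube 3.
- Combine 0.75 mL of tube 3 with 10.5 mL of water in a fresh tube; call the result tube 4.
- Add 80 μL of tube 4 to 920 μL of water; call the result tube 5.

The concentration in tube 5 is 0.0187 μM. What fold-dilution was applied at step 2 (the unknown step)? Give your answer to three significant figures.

228-fold

Step 1: 25-fold → factor 25
Step 2: unknown factor x
Step 3: 450 μL brought to 2250 μL → factor 2250/450 = 5
Step 4: 0.75 mL + 10.5 mL = 11.25 mL total → factor 11.25/0.75 = 15
Step 5: 80 μL + 920 μL = 1000 μL total → factor 1000/80 = 12.5
Product of known-step factors = 23438
Overall factor = 0.100 M / (0.0187 μM) = 5.3476 × 10^6
x = 5.3476 × 10^6 / 23438 = 228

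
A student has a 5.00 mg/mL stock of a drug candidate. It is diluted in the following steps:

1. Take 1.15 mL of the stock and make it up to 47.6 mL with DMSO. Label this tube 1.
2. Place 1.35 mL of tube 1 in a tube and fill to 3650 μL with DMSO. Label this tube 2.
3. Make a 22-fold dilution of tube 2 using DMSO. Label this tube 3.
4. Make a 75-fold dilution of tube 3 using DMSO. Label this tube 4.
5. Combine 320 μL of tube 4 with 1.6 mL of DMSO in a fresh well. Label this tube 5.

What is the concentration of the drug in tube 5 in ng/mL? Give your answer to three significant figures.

4.51 ng/mL

Step 1: 1.15 mL brought to 47.6 mL → factor 47.6/1.15 = 41.391
Step 2: 1.35 mL brought to 3650 μL → factor 3.65/1.35 = 2.7037
Step 3: 22-fold → factor 22
Step 4: 75-fold → factor 75
Step 5: 320 μL + 1.6 mL = 1920 μL total → factor 1920/320 = 6
Overall dilution factor = 41.391 × 2.7037 × 22 × 75 × 6 = 1.1079 × 10^6
Final = 5.00 mg/mL / 1.1079 × 10^6 = 4.513 × 10^-6 mg/mL = 4.51 ng/mL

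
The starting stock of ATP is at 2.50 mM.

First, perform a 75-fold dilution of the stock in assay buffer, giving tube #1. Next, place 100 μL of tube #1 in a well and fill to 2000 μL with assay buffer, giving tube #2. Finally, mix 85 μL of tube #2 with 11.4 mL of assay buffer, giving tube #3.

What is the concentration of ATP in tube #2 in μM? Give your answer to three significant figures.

Step 1: 75-fold → factor 75
Step 2: 100 μL brought to 2000 μL → factor 2000/100 = 20
Dilution factor through tube #2 = 75 × 20 = 1500
[tube #2] = 2.50 mM / 1500 = 0.001667 mM = 1.67 μM

1.67 μM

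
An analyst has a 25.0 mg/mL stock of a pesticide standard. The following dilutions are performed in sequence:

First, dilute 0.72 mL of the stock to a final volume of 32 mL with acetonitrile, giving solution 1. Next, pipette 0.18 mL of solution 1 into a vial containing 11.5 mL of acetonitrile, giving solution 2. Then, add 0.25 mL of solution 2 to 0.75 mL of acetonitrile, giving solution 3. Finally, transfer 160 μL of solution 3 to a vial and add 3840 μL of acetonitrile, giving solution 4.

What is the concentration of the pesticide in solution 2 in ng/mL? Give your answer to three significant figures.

Step 1: 0.72 mL brought to 32 mL → factor 32/0.72 = 44.444
Step 2: 0.18 mL + 11.5 mL = 11.68 mL total → factor 11.68/0.18 = 64.889
Dilution factor through solution 2 = 44.444 × 64.889 = 2884
[solution 2] = 25.0 mg/mL / 2884 = 0.008669 mg/mL = 8.67 × 10^3 ng/mL

8.67 × 10^3 ng/mL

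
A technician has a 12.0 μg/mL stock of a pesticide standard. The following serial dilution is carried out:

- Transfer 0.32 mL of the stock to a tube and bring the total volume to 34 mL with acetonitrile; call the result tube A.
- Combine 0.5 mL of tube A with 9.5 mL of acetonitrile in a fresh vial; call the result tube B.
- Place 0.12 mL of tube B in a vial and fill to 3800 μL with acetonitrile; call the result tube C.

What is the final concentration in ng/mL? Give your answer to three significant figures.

0.178 ng/mL

Step 1: 0.32 mL brought to 34 mL → factor 34/0.32 = 106.25
Step 2: 0.5 mL + 9.5 mL = 10 mL total → factor 10/0.5 = 20
Step 3: 0.12 mL brought to 3800 μL → factor 3.8/0.12 = 31.667
Overall dilution factor = 106.25 × 20 × 31.667 = 67292
Final = 12.0 μg/mL / 67292 = 0.0001783 μg/mL = 0.178 ng/mL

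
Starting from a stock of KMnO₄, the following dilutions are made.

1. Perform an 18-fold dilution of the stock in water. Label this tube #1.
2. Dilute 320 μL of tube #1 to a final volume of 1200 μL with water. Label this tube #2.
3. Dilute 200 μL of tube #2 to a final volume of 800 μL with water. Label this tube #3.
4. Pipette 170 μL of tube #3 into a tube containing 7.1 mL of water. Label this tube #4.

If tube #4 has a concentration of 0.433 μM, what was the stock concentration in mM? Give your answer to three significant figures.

Step 1: 18-fold → factor 18
Step 2: 320 μL brought to 1200 μL → factor 1200/320 = 3.75
Step 3: 200 μL brought to 800 μL → factor 800/200 = 4
Step 4: 170 μL + 7.1 mL = 7270 μL total → factor 7270/170 = 42.765
Overall dilution factor = 18 × 3.75 × 4 × 42.765 = 11546
Stock = 0.433 μM × 11546 = 5000 μM = 5.00 mM

5.00 mM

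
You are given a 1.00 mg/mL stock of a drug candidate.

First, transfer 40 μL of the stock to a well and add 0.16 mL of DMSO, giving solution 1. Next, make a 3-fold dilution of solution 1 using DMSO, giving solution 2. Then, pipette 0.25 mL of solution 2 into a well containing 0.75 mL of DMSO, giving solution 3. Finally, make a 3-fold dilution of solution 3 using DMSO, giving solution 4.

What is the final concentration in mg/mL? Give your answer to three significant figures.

0.00556 mg/mL

Step 1: 40 μL + 0.16 mL = 200 μL total → factor 200/40 = 5
Step 2: 3-fold → factor 3
Step 3: 0.25 mL + 0.75 mL = 1 mL total → factor 1/0.25 = 4
Step 4: 3-fold → factor 3
Overall dilution factor = 5 × 3 × 4 × 3 = 180
Final = 1.00 mg/mL / 180 = 0.00556 mg/mL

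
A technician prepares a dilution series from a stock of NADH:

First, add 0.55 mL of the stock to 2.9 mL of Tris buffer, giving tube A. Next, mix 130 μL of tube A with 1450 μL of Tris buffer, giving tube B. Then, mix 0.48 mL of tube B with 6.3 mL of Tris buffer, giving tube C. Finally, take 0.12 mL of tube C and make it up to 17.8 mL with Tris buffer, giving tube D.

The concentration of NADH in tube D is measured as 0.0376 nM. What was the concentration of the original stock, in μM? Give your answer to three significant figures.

6.01 μM

Step 1: 0.55 mL + 2.9 mL = 3.45 mL total → factor 3.45/0.55 = 6.2727
Step 2: 130 μL + 1450 μL = 1580 μL total → factor 1580/130 = 12.154
Step 3: 0.48 mL + 6.3 mL = 6.78 mL total → factor 6.78/0.48 = 14.125
Step 4: 0.12 mL brought to 17.8 mL → factor 17.8/0.12 = 148.33
Overall dilution factor = 6.2727 × 12.154 × 14.125 × 148.33 = 1.5973 × 10^5
Stock = 0.0376 nM × 1.5973 × 10^5 = 6006 nM = 6.01 μM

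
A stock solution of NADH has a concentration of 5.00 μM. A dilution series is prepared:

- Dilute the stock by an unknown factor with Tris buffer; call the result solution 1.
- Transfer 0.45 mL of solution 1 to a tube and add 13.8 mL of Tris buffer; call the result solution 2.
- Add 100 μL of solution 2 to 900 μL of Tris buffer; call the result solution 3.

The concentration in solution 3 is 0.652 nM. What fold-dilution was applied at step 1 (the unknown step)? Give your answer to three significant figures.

24.2-fold

Step 1: unknown factor x
Step 2: 0.45 mL + 13.8 mL = 14.25 mL total → factor 14.25/0.45 = 31.667
Step 3: 100 μL + 900 μL = 1000 μL total → factor 1000/100 = 10
Product of known-step factors = 316.67
Overall factor = 5.00 μM / (0.652 nM) = 7668.7
x = 7668.7 / 316.67 = 24.2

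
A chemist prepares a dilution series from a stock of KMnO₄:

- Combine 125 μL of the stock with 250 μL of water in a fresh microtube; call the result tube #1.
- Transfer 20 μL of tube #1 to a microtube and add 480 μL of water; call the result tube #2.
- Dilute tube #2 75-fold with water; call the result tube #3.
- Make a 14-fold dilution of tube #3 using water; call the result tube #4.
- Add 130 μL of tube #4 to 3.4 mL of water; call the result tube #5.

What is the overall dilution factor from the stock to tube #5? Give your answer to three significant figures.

2.14 × 10^6

Step 1: 125 μL + 250 μL = 375 μL total → factor 375/125 = 3
Step 2: 20 μL + 480 μL = 500 μL total → factor 500/20 = 25
Step 3: 75-fold → factor 75
Step 4: 14-fold → factor 14
Step 5: 130 μL + 3.4 mL = 3530 μL total → factor 3530/130 = 27.154
Overall dilution factor = 3 × 25 × 75 × 14 × 27.154 = 2.1384 × 10^6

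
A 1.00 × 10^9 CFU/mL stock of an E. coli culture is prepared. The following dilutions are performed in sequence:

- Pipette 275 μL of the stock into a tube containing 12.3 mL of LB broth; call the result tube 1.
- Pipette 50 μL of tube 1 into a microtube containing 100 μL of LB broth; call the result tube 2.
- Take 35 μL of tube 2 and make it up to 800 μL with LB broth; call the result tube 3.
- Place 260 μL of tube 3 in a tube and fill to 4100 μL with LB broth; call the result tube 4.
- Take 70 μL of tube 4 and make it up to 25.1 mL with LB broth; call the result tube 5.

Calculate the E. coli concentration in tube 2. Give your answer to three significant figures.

7.29 × 10^6 CFU/mL

Step 1: 275 μL + 12.3 mL = 12575 μL total → factor 12575/275 = 45.727
Step 2: 50 μL + 100 μL = 150 μL total → factor 150/50 = 3
Dilution factor through tube 2 = 45.727 × 3 = 137.18
[tube 2] = 1.00 × 10^9 CFU/mL / 137.18 = 7.29 × 10^6 CFU/mL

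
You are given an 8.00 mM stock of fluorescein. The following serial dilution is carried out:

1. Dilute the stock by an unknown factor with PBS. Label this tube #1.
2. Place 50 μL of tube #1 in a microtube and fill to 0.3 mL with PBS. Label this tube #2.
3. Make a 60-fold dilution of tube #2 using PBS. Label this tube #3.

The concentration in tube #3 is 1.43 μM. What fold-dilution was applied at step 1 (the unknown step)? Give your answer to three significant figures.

Step 1: unknown factor x
Step 2: 50 μL brought to 0.3 mL → factor 300/50 = 6
Step 3: 60-fold → factor 60
Product of known-step factors = 360
Overall factor = 8.00 mM / (1.43 μM) = 5594.4
x = 5594.4 / 360 = 15.5

15.5-fold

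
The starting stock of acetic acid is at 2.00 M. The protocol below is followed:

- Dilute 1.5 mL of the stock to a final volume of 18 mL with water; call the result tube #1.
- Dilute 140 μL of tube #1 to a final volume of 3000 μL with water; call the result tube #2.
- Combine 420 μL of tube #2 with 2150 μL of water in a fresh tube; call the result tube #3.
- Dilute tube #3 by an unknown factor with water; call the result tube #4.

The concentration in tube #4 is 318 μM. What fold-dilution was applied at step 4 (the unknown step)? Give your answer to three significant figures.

Step 1: 1.5 mL brought to 18 mL → factor 18/1.5 = 12
Step 2: 140 μL brought to 3000 μL → factor 3000/140 = 21.429
Step 3: 420 μL + 2150 μL = 2570 μL total → factor 2570/420 = 6.119
Step 4: unknown factor x
Product of known-step factors = 1573.5
Overall factor = 2.00 M / (318 μM) = 6289.3
x = 6289.3 / 1573.5 = 4.00

4.00-fold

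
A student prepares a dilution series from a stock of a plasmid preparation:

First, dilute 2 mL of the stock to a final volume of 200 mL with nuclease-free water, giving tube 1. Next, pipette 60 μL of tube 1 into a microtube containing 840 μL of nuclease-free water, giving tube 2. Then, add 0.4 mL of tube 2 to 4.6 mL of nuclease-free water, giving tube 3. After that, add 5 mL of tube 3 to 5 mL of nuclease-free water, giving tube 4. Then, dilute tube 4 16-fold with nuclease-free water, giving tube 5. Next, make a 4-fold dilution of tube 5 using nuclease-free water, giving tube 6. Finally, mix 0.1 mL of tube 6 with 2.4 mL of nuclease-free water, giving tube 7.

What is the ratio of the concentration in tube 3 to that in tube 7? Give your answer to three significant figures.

3.20 × 10^3

Step 1: 2 mL brought to 200 mL → factor 200/2 = 100
Step 2: 60 μL + 840 μL = 900 μL total → factor 900/60 = 15
Step 3: 0.4 mL + 4.6 mL = 5 mL total → factor 5/0.4 = 12.5
Step 4: 5 mL + 5 mL = 10 mL total → factor 10/5 = 2
Step 5: 16-fold → factor 16
Step 6: 4-fold → factor 4
Step 7: 0.1 mL + 2.4 mL = 2.5 mL total → factor 2.5/0.1 = 25
Dilution factor to tube 3 = 18750; to tube 7 = 6 × 10^7
[tube 3]/[tube 7] = (factor to tube 7)/(factor to tube 3) = 6 × 10^7/18750 = 3.20 × 10^3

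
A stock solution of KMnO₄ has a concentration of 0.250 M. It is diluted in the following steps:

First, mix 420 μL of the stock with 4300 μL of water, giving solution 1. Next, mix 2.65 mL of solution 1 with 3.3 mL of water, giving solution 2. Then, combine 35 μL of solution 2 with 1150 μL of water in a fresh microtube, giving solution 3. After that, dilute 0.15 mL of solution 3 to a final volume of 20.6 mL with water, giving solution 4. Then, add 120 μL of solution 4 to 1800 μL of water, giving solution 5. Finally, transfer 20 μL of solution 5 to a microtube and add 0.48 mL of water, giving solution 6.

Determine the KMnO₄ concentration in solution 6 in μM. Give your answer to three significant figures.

0.00533 μM

Step 1: 420 μL + 4300 μL = 4720 μL total → factor 4720/420 = 11.238
Step 2: 2.65 mL + 3.3 mL = 5.95 mL total → factor 5.95/2.65 = 2.2453
Step 3: 35 μL + 1150 μL = 1185 μL total → factor 1185/35 = 33.857
Step 4: 0.15 mL brought to 20.6 mL → factor 20.6/0.15 = 137.33
Step 5: 120 μL + 1800 μL = 1920 μL total → factor 1920/120 = 16
Step 6: 20 μL + 0.48 mL = 500 μL total → factor 500/20 = 25
Overall dilution factor = 11.238 × 2.2453 × 33.857 × 137.33 × 16 × 25 = 4.693 × 10^7
Final = 0.250 M / 4.693 × 10^7 = 5.327 × 10^-9 M = 0.00533 μM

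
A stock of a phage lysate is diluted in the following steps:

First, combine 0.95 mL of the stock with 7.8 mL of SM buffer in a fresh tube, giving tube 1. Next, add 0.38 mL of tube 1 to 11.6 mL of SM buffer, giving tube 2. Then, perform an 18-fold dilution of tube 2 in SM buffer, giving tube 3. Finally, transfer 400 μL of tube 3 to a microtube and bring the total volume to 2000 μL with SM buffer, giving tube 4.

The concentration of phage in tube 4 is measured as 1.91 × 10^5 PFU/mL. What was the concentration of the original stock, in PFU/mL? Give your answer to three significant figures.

Step 1: 0.95 mL + 7.8 mL = 8.75 mL total → factor 8.75/0.95 = 9.2105
Step 2: 0.38 mL + 11.6 mL = 11.98 mL total → factor 11.98/0.38 = 31.526
Step 3: 18-fold → factor 18
Step 4: 400 μL brought to 2000 μL → factor 2000/400 = 5
Overall dilution factor = 9.2105 × 31.526 × 18 × 5 = 26134
Stock = 1.91 × 10^5 PFU/mL × 26134 = 4.99 × 10^9 PFU/mL

4.99 × 10^9 PFU/mL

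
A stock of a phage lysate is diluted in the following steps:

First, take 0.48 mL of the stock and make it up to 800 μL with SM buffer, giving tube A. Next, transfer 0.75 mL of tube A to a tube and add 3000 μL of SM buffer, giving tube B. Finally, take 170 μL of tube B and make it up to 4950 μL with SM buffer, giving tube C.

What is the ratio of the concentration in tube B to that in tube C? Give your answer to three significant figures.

29.1

Step 1: 0.48 mL brought to 800 μL → factor 0.8/0.48 = 1.6667
Step 2: 0.75 mL + 3000 μL = 3.75 mL total → factor 3.75/0.75 = 5
Step 3: 170 μL brought to 4950 μL → factor 4950/170 = 29.118
Dilution factor to tube B = 8.3333; to tube C = 242.65
[tube B]/[tube C] = (factor to tube C)/(factor to tube B) = 242.65/8.3333 = 29.1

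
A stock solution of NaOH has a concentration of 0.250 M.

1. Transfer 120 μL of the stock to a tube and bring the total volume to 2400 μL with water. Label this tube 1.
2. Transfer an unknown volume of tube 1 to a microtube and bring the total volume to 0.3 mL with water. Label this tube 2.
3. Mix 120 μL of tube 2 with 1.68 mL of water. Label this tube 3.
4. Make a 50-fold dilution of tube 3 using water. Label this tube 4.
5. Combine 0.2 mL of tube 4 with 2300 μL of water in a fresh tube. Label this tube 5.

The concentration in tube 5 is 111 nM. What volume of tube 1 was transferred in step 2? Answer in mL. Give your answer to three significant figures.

Step 1: 120 μL brought to 2400 μL → factor 2400/120 = 20
Step 2: v brought to 0.3 mL → factor = 0.3 mL/v
Step 3: 120 μL + 1.68 mL = 1800 μL total → factor 1800/120 = 15
Step 4: 50-fold → factor 50
Step 5: 0.2 mL + 2300 μL = 2.5 mL total → factor 2.5/0.2 = 12.5
Product of known-step factors = 1.875 × 10^5
Overall factor = 0.250 M / (111 nM) = 2.2523 × 10^6
Step-2 factor = 2.2523 × 10^6 / 1.875 × 10^5 = 12.012
v = 0.3 mL / 12.012 = 0.0250 mL

0.0250 mL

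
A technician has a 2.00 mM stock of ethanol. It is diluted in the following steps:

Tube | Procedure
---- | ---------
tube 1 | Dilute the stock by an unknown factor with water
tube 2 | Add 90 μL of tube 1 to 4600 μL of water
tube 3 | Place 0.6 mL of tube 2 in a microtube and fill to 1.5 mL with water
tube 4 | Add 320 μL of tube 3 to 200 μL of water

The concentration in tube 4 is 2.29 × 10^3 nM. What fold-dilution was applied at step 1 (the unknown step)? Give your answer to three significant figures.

Step 1: unknown factor x
Step 2: 90 μL + 4600 μL = 4690 μL total → factor 4690/90 = 52.111
Step 3: 0.6 mL brought to 1.5 mL → factor 1.5/0.6 = 2.5
Step 4: 320 μL + 200 μL = 520 μL total → factor 520/320 = 1.625
Product of known-step factors = 211.7
Overall factor = 2.00 mM / (2.29 × 10^3 nM) = 873.36
x = 873.36 / 211.7 = 4.13

4.13-fold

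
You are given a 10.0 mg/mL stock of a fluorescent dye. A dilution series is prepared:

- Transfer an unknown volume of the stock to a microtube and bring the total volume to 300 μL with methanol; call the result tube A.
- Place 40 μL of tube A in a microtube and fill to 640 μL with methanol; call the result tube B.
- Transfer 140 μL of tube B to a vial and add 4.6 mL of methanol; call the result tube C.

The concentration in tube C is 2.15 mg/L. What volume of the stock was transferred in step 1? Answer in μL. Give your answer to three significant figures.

34.9 μL

Step 1: v brought to 300 μL → factor = 300 μL/v
Step 2: 40 μL brought to 640 μL → factor 640/40 = 16
Step 3: 140 μL + 4.6 mL = 4740 μL total → factor 4740/140 = 33.857
Product of known-step factors = 541.71
Overall factor = 10.0 mg/mL / (2.15 mg/L) = 4651.2
Step-1 factor = 4651.2 / 541.71 = 8.586
v = 300 μL / 8.586 = 34.9 μL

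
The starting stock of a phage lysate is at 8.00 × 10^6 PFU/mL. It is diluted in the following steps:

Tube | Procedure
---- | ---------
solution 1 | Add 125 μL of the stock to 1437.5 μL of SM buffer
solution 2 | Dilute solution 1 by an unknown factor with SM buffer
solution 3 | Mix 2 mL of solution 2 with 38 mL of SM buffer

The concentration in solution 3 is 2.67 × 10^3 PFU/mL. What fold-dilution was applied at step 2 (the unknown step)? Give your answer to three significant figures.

12.0-fold

Step 1: 125 μL + 1437.5 μL = 1562.5 μL total → factor 1562.5/125 = 12.5
Step 2: unknown factor x
Step 3: 2 mL + 38 mL = 40 mL total → factor 40/2 = 20
Product of known-step factors = 250
Overall factor = 8.00 × 10^6 PFU/mL / (2.67 × 10^3 PFU/mL) = 2996.3
x = 2996.3 / 250 = 12.0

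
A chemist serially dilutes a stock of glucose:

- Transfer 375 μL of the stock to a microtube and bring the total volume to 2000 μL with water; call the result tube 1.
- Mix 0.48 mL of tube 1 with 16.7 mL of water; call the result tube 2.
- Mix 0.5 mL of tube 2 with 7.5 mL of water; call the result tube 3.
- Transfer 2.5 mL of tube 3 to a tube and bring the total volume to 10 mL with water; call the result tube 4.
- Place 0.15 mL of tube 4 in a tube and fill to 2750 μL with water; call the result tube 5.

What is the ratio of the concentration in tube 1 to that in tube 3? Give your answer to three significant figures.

573

Step 1: 375 μL brought to 2000 μL → factor 2000/375 = 5.3333
Step 2: 0.48 mL + 16.7 mL = 17.18 mL total → factor 17.18/0.48 = 35.792
Step 3: 0.5 mL + 7.5 mL = 8 mL total → factor 8/0.5 = 16
Dilution factor to tube 1 = 5.3333; to tube 3 = 3054.2
[tube 1]/[tube 3] = (factor to tube 3)/(factor to tube 1) = 3054.2/5.3333 = 573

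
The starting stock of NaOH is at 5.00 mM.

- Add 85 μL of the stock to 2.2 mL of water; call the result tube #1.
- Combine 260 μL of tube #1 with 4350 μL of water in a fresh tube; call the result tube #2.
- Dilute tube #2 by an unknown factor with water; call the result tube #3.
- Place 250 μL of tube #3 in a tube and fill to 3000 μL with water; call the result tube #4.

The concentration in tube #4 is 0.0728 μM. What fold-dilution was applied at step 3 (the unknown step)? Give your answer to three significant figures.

12.0-fold

Step 1: 85 μL + 2.2 mL = 2285 μL total → factor 2285/85 = 26.882
Step 2: 260 μL + 4350 μL = 4610 μL total → factor 4610/260 = 17.731
Step 3: unknown factor x
Step 4: 250 μL brought to 3000 μL → factor 3000/250 = 12
Product of known-step factors = 5719.7
Overall factor = 5.00 mM / (0.0728 μM) = 68681
x = 68681 / 5719.7 = 12.0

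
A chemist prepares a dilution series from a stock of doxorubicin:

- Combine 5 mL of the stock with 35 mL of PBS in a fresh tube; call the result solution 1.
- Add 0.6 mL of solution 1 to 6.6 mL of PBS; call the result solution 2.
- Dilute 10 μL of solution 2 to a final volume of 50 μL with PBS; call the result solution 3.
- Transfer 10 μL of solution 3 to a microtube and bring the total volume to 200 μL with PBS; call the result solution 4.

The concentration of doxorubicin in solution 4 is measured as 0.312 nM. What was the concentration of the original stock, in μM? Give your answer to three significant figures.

3.00 μM

Step 1: 5 mL + 35 mL = 40 mL total → factor 40/5 = 8
Step 2: 0.6 mL + 6.6 mL = 7.2 mL total → factor 7.2/0.6 = 12
Step 3: 10 μL brought to 50 μL → factor 50/10 = 5
Step 4: 10 μL brought to 200 μL → factor 200/10 = 20
Overall dilution factor = 8 × 12 × 5 × 20 = 9600
Stock = 0.312 nM × 9600 = 2995 nM = 3.00 μM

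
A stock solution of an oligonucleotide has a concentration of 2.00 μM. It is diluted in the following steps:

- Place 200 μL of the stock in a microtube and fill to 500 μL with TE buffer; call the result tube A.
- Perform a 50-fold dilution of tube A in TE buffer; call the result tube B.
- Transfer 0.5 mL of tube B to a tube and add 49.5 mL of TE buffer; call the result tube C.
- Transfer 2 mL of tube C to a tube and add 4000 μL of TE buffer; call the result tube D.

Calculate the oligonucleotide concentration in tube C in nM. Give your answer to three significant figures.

0.160 nM

Step 1: 200 μL brought to 500 μL → factor 500/200 = 2.5
Step 2: 50-fold → factor 50
Step 3: 0.5 mL + 49.5 mL = 50 mL total → factor 50/0.5 = 100
Dilution factor through tube C = 2.5 × 50 × 100 = 12500
[tube C] = 2.00 μM / 12500 = 0.0001600 μM = 0.160 nM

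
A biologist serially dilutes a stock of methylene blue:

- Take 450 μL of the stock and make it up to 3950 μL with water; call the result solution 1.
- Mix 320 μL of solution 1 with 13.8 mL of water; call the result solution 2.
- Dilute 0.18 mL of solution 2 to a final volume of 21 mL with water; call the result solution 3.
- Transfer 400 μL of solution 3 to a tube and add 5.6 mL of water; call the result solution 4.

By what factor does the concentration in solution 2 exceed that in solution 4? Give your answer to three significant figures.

1.75 × 10^3

Step 1: 450 μL brought to 3950 μL → factor 3950/450 = 8.7778
Step 2: 320 μL + 13.8 mL = 14120 μL total → factor 14120/320 = 44.125
Step 3: 0.18 mL brought to 21 mL → factor 21/0.18 = 116.67
Step 4: 400 μL + 5.6 mL = 6000 μL total → factor 6000/400 = 15
Dilution factor to solution 2 = 387.32; to solution 4 = 6.7781 × 10^5
[solution 2]/[solution 4] = (factor to solution 4)/(factor to solution 2) = 6.7781 × 10^5/387.32 = 1.75 × 10^3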